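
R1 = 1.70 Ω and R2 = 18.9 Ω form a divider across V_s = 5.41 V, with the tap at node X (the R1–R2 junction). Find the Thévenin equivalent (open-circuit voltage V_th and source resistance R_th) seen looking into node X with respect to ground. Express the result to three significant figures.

V_th ≈ 4.96 V, R_th ≈ 1.56 Ω

V_th is the unloaded tap voltage: V_s · R2/(R1+R2) = 5.41 × 0.9175 = 4.964 V.
Looking into X with the source shorted: R_th = R1·R2/(R1+R2) = 1.700 × 18.9/20.60 = 1.560 Ω.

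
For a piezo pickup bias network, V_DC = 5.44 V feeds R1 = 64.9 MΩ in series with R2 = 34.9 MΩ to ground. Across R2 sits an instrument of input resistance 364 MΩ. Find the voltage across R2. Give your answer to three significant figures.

V_out ≈ 1.79 V

First combine the lower leg with the load: R2 ‖ R_L = 31.85 MΩ.
Then V_out = V_DC · R2'/(R1 + R2') = 5.44 × 31.85/96.75 = 1.791 V.
(Unloaded it would be 1.90 V; the load pulls it down.)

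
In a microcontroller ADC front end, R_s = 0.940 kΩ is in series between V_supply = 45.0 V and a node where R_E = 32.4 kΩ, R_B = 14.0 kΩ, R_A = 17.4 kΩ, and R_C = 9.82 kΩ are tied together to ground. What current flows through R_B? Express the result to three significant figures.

Combine the parallel branches: R_p = (1/32.4 + 1/14.0 + 1/17.4 + 1/9.82)⁻¹ = 3.823 kΩ.
V_A = 45.0 × 3.823/4.763 = 36.12 V.
I(R_B) = V_A / R_B = 36.12/14.0 = 2.580 mA.

I ≈ 2.58 mA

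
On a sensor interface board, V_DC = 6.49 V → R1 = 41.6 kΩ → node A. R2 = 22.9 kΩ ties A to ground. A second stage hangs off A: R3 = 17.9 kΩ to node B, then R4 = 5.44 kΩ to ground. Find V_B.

Looking into the second stage from A: R3 + R4 = 23.34 kΩ appears in parallel with R2.
R2 ‖ (R3+R4) = 11.56 kΩ.
So V_A = 6.49 × 0.2174 = 1.411 V.
Then the unloaded second divider: V_B = V_A × R4/(R3+R4) = 1.411 × 0.2331 = 0.3289 V.

V_B ≈ 0.329 V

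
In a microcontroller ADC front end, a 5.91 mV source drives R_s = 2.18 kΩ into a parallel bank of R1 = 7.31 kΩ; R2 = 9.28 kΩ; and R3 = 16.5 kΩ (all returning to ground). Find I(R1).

I ≈ 0.485 µA

Parallel bank: R_p = 1/(1/7.31 + 1/9.28 + 1/16.5) = 3.277 kΩ.
Node voltage V_A = V_in · R_p/(R_s + R_p) = 5.91 × 0.6005 = 3.549 mV.
Branch current I = V_A/R1 = 3.549/7.31 = 0.4855 µA.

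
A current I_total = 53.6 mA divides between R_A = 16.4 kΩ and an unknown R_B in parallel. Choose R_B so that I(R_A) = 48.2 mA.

R_B ≈ 146 kΩ

In a two-way split, I_A/I_total = R_B/(R_A + R_B).
48.2/53.6 = R_B/(R_A + R_B) → R_B = R_A · (0.8993)/(1 − 0.8993) = 16.4 × 8.926 = 146.4 kΩ.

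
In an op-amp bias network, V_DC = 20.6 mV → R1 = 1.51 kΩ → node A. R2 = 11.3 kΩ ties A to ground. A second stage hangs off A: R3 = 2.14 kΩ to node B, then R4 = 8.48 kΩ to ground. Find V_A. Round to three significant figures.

Looking into the second stage from A: R3 + R4 = 10.62 kΩ appears in parallel with R2.
R2 ‖ (R3+R4) = 5.475 kΩ.
V_A = 20.6 × 5.475/(1.51 + 5.475) = 16.15 mV.

V_A ≈ 16.1 mV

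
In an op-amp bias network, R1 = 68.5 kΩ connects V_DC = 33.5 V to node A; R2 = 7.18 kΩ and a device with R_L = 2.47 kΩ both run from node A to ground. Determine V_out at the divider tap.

The load sits in parallel with R2, giving an effective lower resistance R2' = R2·R_L/(R2+R_L) = 1.838 kΩ.
Now apply the divider: V_out = 33.5 × 0.02613 = 0.8753 V.
(Unloaded it would be 3.18 V; the load pulls it down.)

V_out ≈ 0.875 V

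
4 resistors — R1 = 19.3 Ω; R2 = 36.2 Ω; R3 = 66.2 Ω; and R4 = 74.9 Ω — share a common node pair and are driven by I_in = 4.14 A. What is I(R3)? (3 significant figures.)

ΣG = 1/19.3 + 1/36.2 + 1/66.2 + 1/74.9 = 0.1079.
By the current-divider rule, I = I_in · G_k/ΣG = 4.14 × 0.1400 = 0.5796 A.

I ≈ 0.580 A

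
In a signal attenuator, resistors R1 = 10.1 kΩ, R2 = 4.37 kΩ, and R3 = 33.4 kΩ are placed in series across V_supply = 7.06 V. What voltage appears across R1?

V ≈ 1.49 V

Series total: ΣR = 10.1 + 4.37 + 33.4 = 47.87 kΩ.
V = V_supply · R/ΣR = 7.06 × 0.2110 = 1.490 V.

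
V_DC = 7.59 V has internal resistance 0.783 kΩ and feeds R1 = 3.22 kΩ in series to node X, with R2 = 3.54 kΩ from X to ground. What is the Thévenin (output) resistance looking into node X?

R1' = 0.783 + 3.22 = 4.003 kΩ (source resistance + R1).
Zeroing V_DC shorts the top of R1' to ground, so R_th = R1' ‖ R2 = 1.879 kΩ.

R_th ≈ 1.88 kΩ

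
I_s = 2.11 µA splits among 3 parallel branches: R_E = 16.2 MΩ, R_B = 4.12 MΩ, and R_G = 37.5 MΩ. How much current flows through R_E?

Total conductance ΣG = 1/16.2 + 1/4.12 + 1/37.5 = 0.3311 (units of 1/MΩ).
Current divider: I(R_E) = I_s · G_k/ΣG = 2.11 × (0.06173/0.3311) = 2.11 × 0.1864 = 0.3934 µA.

I ≈ 0.393 µA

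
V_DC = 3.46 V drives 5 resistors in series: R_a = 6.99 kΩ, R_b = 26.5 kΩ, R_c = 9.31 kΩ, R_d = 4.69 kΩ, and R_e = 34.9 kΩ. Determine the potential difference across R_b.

V ≈ 1.11 V

Total series resistance ΣR = 6.99 + 26.5 + 9.31 + 4.69 + 34.9 = 82.39 kΩ.
By the voltage-divider rule, V = 3.46 × 26.50/82.39 = 1.113 V.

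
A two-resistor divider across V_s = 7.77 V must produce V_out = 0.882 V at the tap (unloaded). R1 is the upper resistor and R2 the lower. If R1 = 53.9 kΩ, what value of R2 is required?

R2 ≈ 6.90 kΩ

The divider ratio is R2/(R1+R2) = 0.882/7.77 = 0.1135.
So R2 = R1 · V_out/(V_s − V_out) = 53.9 × 0.882/(7.77 − 0.882) = 53.9 × 0.1280 = 6.902 kΩ.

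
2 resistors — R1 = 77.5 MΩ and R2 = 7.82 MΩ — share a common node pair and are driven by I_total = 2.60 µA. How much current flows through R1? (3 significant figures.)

I ≈ 0.238 µA

Two-branch current divider: I_k = I_total · R_other/(R_1 + R_2).
So I = 2.60 × 7.82/85.32 = 0.2383 µA.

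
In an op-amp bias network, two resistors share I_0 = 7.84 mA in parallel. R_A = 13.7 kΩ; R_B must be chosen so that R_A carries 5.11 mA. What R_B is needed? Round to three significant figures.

Two-branch current divider: I_A = I_0 · R_B/(R_A + R_B).
5.11/7.84 = R_B/(R_A + R_B) → R_B = R_A · (0.6518)/(1 − 0.6518) = 13.7 × 1.872 = 25.64 kΩ.

R_B ≈ 25.6 kΩ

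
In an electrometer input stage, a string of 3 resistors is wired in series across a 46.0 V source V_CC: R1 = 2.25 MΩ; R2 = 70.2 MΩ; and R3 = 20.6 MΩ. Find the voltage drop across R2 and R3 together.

Series total: ΣR = 2.25 + 70.2 + 20.6 = 93.05 MΩ.
R_{R2..R3} = 70.2 + 20.6 = 90.80 MΩ.
V = V_CC · R/ΣR = 46.0 × 0.9758 = 44.89 V.

V ≈ 44.9 V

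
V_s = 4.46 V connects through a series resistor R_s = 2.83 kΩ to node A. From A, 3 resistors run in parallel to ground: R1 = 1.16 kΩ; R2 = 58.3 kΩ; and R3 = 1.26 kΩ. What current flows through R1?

Equivalent of the parallel group: R_p = 0.5978 kΩ.
V_A = 4.46 × 0.5978/3.428 = 0.7778 V.
Branch current I = V_A/R1 = 0.7778/1.16 = 0.6705 mA.
(Equivalently: I_total = 1.301 mA, then current-divider fraction G_k/ΣG = 0.5153.)

I ≈ 0.671 mA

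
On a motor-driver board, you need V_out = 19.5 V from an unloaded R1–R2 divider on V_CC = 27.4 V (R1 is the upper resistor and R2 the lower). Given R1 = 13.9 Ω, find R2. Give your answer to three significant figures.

The divider ratio is R2/(R1+R2) = 19.5/27.4 = 0.7117.
Rearranging, R2 = R1·k/(1−k) = 13.9 × 2.468 = 34.31 Ω.

R2 ≈ 34.3 Ω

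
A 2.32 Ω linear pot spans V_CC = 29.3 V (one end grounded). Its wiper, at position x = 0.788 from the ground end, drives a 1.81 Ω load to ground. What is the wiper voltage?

Lower segment x·R_p = 1.828 Ω; upper segment (1−x)·R_p = 0.4918 Ω.
R_L loads the lower segment: effective lower R = 0.9095 Ω.
V_out = 29.3 × 0.9095/(0.4918 + 0.9095) = 19.02 V.

V_out ≈ 19.0 V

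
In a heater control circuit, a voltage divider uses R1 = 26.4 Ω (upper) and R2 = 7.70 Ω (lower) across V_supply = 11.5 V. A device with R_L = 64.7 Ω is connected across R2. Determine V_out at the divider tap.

V_out ≈ 2.38 V

R2 ‖ R_L = (7.70 × 64.7)/(7.70 + 64.7) = 6.881 Ω.
Voltage divider with the loaded lower leg: V_out = 11.5 × 6.881/(26.4 + 6.881) = 11.5 × 0.2068 = 2.378 V.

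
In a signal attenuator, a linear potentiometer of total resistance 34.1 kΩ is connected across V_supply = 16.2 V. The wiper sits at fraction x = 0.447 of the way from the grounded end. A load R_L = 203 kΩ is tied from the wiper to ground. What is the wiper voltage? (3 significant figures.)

V_out ≈ 6.95 V

Lower segment x·R_p = 15.24 kΩ; upper segment (1−x)·R_p = 18.86 kΩ.
Lower segment in parallel with the load: 15.24 ‖ 203 = 14.18 kΩ.
V_out = 16.2 × 14.18/(18.86 + 14.18) = 6.953 V.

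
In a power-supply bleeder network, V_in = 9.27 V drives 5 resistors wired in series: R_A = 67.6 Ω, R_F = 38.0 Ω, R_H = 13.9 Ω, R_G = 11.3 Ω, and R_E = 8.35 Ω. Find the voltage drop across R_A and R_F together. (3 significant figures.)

Series total: ΣR = 67.6 + 38.0 + 13.9 + 11.3 + 8.35 = 139.2 Ω.
R_{R_A..R_F} = 67.6 + 38.0 = 105.6 Ω.
Voltage divider: V = V_in · (105.6 / 139.2) = 9.27 × 0.7589 = 7.035 V.

V ≈ 7.03 V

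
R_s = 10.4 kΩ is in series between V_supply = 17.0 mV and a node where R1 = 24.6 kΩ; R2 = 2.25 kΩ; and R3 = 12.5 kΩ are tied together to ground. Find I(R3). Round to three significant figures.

I ≈ 0.198 µA

Equivalent of the parallel group: R_p = 1.770 kΩ.
V_A by voltage divider: V_A = 17.0 × 1.770/(10.4 + 1.770) = 2.472 mV.
I(R3) = V_A / R3 = 2.472/12.5 = 0.1978 µA.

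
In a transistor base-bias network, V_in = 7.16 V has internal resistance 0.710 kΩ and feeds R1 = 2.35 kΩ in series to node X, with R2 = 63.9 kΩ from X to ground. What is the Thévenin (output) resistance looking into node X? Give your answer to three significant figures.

R_th ≈ 2.92 kΩ

R1' = 0.710 + 2.35 = 3.060 kΩ (source resistance + R1).
Zeroing V_in shorts the top of R1' to ground, so R_th = R1' ‖ R2 = 2.920 kΩ.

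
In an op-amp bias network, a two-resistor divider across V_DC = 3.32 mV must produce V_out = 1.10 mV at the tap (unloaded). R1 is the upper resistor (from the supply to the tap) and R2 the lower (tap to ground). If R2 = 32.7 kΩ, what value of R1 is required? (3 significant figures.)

V_out/V_DC = R2/(R1+R2) = 0.3313.
So R1 = R2 · (V_DC/V_out − 1) = 32.7 × (3.32/1.10 − 1) = 32.7 × 2.018 = 65.99 kΩ.

R1 ≈ 66.0 kΩ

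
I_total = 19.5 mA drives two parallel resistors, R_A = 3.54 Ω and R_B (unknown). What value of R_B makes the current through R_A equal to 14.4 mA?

R_B ≈ 10.0 Ω

Two-branch current divider: I_A = I_total · R_B/(R_A + R_B).
14.4/19.5 = R_B/(R_A + R_B) → R_B = R_A · (0.7385)/(1 − 0.7385) = 3.54 × 2.824 = 9.995 Ω.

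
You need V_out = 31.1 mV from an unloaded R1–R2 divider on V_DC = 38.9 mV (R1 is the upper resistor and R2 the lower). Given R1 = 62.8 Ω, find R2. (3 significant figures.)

R2 ≈ 250 Ω

The divider ratio is R2/(R1+R2) = 31.1/38.9 = 0.7995.
So R2 = R1 · V_out/(V_DC − V_out) = 62.8 × 31.1/(38.9 − 31.1) = 62.8 × 3.987 = 250.4 Ω.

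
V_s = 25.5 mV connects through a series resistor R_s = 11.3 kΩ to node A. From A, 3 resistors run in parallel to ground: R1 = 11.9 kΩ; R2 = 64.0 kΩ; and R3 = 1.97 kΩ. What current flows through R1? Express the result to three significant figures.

Combine the parallel branches: R_p = (1/11.9 + 1/64.0 + 1/1.97)⁻¹ = 1.647 kΩ.
V_A = 25.5 × 1.647/12.95 = 3.243 mV.
I(R1) = V_A / R1 = 3.243/11.9 = 0.2726 µA.

I ≈ 0.273 µA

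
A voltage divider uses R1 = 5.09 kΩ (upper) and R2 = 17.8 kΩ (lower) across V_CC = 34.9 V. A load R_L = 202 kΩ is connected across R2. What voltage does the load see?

The load sits in parallel with R2, giving an effective lower resistance R2' = R2·R_L/(R2+R_L) = 16.36 kΩ.
Voltage divider with the loaded lower leg: V_out = 34.9 × 16.36/(5.09 + 16.36) = 34.9 × 0.7627 = 26.62 V.

V_out ≈ 26.6 V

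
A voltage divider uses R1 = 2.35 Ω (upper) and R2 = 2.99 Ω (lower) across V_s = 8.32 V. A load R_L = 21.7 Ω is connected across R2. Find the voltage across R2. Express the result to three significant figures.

First combine the lower leg with the load: R2 ‖ R_L = 2.628 Ω.
Then V_out = V_s · R2'/(R1 + R2') = 8.32 × 2.628/4.978 = 4.392 V.

V_out ≈ 4.39 V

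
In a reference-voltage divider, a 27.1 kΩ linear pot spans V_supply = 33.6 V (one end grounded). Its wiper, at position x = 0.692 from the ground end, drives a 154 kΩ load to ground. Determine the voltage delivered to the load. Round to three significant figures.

The pot divides into 8.347 kΩ above the wiper and 18.75 kΩ below.
Lower segment in parallel with the load: 18.75 ‖ 154 = 16.72 kΩ.
V_out = 33.6 × 16.72/(8.347 + 16.72) = 22.41 V.

V_out ≈ 22.4 V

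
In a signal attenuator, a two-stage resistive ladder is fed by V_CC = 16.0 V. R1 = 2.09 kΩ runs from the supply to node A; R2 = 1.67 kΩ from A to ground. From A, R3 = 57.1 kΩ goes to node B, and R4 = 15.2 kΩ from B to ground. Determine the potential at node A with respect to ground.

The second stage (R3 + R4 = 72.30 kΩ) loads node A in parallel with R2.
R2 ‖ (R3+R4) = 1.632 kΩ.
So V_A = 16.0 × 0.4385 = 7.016 V.

V_A ≈ 7.02 V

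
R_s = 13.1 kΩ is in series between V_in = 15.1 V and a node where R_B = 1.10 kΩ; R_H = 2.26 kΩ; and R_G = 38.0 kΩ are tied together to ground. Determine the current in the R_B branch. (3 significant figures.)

I ≈ 0.721 mA

Equivalent of the parallel group: R_p = 0.7258 kΩ.
V_A by voltage divider: V_A = 15.1 × 0.7258/(13.1 + 0.7258) = 0.7926 V.
I(R_B) = V_A / R_B = 0.7926/1.10 = 0.7206 mA.
(Check via current divider: I_total = 1.092 mA; share G_k/ΣG = 0.6598 → same result.)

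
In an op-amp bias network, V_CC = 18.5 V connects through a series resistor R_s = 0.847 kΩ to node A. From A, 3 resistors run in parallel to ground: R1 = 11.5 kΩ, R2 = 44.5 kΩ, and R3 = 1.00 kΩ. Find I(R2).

I ≈ 0.214 mA

Equivalent of the parallel group: R_p = 0.9014 kΩ.
V_A by voltage divider: V_A = 18.5 × 0.9014/(0.847 + 0.9014) = 9.538 V.
Branch current I = V_A/R2 = 9.538/44.5 = 0.2143 mA.
(Check via current divider: I_total = 10.58 mA; share G_k/ΣG = 0.02026 → same result.)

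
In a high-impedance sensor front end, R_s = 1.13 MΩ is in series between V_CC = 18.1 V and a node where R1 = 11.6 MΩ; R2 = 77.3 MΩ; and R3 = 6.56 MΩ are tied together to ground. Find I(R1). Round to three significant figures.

I ≈ 1.21 µA

Parallel bank: R_p = 1/(1/11.6 + 1/77.3 + 1/6.56) = 3.975 MΩ.
V_A = 18.1 × 3.975/5.105 = 14.09 V.
I(R1) = V_A / R1 = 14.09/11.6 = 1.215 µA.
(Check via current divider: I_total = 3.546 µA; share G_k/ΣG = 0.3427 → same result.)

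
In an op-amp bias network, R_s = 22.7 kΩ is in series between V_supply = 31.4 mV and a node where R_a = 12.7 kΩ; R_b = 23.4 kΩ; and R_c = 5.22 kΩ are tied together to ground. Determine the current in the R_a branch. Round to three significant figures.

I ≈ 0.305 µA

Combine the parallel branches: R_p = (1/12.7 + 1/23.4 + 1/5.22)⁻¹ = 3.194 kΩ.
Node voltage V_A = V_supply · R_p/(R_s + R_p) = 31.4 × 0.1234 = 3.874 mV.
Branch current I = V_A/R_a = 3.874/12.7 = 0.3050 µA.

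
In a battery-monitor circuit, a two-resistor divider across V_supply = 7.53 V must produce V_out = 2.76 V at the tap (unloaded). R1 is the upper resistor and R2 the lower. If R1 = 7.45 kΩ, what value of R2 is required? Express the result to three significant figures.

V_out/V_supply = R2/(R1+R2) = 0.3665.
So R2 = R1 · V_out/(V_supply − V_out) = 7.45 × 2.76/(7.53 − 2.76) = 7.45 × 0.5786 = 4.311 kΩ.

R2 ≈ 4.31 kΩ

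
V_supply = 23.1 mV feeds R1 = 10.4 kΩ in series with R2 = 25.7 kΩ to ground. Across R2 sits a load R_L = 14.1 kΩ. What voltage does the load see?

R2 ‖ R_L = (25.7 × 14.1)/(25.7 + 14.1) = 9.105 kΩ.
Voltage divider with the loaded lower leg: V_out = 23.1 × 9.105/(10.4 + 9.105) = 23.1 × 0.4668 = 10.78 mV.

V_out ≈ 10.8 mV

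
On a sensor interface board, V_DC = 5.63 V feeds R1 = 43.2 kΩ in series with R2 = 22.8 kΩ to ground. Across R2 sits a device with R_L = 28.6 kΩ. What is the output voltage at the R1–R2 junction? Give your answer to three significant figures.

V_out ≈ 1.28 V

The load sits in parallel with R2, giving an effective lower resistance R2' = R2·R_L/(R2+R_L) = 12.69 kΩ.
Then V_out = V_DC · R2'/(R1 + R2') = 5.63 × 12.69/55.89 = 1.278 V.
(Unloaded it would be 1.94 V; the load pulls it down.)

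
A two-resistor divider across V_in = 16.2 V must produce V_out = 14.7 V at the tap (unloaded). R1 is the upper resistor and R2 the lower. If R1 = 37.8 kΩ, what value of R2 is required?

V_out/V_in = R2/(R1+R2) = 0.9074.
So R2 = R1 · V_out/(V_in − V_out) = 37.8 × 14.7/(16.2 − 14.7) = 37.8 × 9.800 = 370.4 kΩ.

R2 ≈ 370 kΩ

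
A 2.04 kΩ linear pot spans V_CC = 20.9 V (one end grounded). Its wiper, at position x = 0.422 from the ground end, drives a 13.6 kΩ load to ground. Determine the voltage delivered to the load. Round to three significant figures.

V_out ≈ 8.51 V

The pot divides into 1.179 kΩ above the wiper and 0.8609 kΩ below.
(x·R_p) ‖ R_L = 0.8096 kΩ.
Loaded-divider output: V_out = 20.9 × 0.4071 = 8.508 V.
(Unloaded: V_out = x·V_CC = 8.82 V.)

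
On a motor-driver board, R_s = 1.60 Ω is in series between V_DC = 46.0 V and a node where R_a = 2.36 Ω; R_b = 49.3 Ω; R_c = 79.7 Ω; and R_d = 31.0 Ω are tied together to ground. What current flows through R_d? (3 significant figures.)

Combine the parallel branches: R_p = (1/2.36 + 1/49.3 + 1/79.7 + 1/31.0)⁻¹ = 2.046 Ω.
Node voltage V_A = V_DC · R_p/(R_s + R_p) = 46.0 × 0.5611 = 25.81 V.
I(R_d) = V_A / R_d = 25.81/31.0 = 0.8326 A.

I ≈ 0.833 A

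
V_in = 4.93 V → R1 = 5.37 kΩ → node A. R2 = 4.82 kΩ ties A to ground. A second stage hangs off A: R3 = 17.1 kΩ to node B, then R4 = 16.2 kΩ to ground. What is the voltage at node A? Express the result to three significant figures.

V_A ≈ 2.17 V

Looking into the second stage from A: R3 + R4 = 33.30 kΩ appears in parallel with R2.
R2 ‖ (R3+R4) = 4.211 kΩ.
So V_A = 4.93 × 0.4395 = 2.167 V.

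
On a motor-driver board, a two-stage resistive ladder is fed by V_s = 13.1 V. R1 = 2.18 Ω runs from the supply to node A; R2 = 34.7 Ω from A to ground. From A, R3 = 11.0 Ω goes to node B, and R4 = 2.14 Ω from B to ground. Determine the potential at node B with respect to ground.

Looking into the second stage from A: R3 + R4 = 13.14 Ω appears in parallel with R2.
Effective lower resistance at A: R2 ‖ 13.14 = 9.531 Ω.
First divider: V_A = V_s · 9.531/(2.18 + 9.531) = 10.66 V.
V_B = V_A × 0.1629 = 1.736 V.

V_B ≈ 1.74 V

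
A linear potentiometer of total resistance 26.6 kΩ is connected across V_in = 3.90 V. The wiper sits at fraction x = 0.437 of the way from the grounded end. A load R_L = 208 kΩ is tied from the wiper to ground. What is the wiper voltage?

V_out ≈ 1.65 V

Lower segment x·R_p = 11.62 kΩ; upper segment (1−x)·R_p = 14.98 kΩ.
(x·R_p) ‖ R_L = 11.01 kΩ.
Loaded-divider output: V_out = 3.90 × 0.4237 = 1.652 V.
(Unloaded: V_out = x·V_in = 1.70 V.)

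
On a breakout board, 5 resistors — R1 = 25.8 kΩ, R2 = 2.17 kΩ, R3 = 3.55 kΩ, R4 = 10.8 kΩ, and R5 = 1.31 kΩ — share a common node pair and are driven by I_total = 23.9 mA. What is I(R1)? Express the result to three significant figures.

Conductances: ΣG = 1/25.8 + 1/2.17 + 1/3.55 + 1/10.8 + 1/1.31 = 1.637 (1/kΩ).
By the current-divider rule, I = I_total · G_k/ΣG = 23.9 × 0.02367 = 0.5658 mA.

I ≈ 0.566 mA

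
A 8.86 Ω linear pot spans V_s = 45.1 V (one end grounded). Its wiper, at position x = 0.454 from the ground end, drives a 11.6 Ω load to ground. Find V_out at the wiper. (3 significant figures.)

V_out ≈ 17.2 V

Lower segment x·R_p = 4.022 Ω; upper segment (1−x)·R_p = 4.838 Ω.
(x·R_p) ‖ R_L = 2.987 Ω.
Loaded-divider output: V_out = 45.1 × 0.3817 = 17.22 V.
(Unloaded: V_out = x·V_s = 20.5 V.)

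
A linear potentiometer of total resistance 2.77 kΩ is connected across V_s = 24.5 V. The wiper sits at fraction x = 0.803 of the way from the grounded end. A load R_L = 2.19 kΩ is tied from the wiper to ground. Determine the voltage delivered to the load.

The pot divides into 0.5457 kΩ above the wiper and 2.224 kΩ below.
R_L loads the lower segment: effective lower R = 1.104 kΩ.
V_out = 24.5 × 1.104/(0.5457 + 1.104) = 16.39 V.
(Unloaded: V_out = x·V_s = 19.7 V.)

V_out ≈ 16.4 V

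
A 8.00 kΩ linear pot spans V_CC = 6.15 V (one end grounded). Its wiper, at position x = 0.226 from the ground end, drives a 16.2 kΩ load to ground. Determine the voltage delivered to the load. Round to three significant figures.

V_out ≈ 1.28 V

The pot divides into 6.192 kΩ above the wiper and 1.808 kΩ below.
(x·R_p) ‖ R_L = 1.626 kΩ.
Loaded-divider output: V_out = 6.15 × 0.2080 = 1.279 V.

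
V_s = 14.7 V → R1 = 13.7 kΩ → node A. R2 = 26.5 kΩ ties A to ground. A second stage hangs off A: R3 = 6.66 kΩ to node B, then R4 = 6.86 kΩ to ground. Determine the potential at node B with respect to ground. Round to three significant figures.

Node A sees R2 in parallel with the series input of stage 2, R3 + R4 = 13.52 kΩ.
R2 ‖ (R3+R4) = 8.953 kΩ.
V_A = 14.7 × 8.953/(13.7 + 8.953) = 5.810 V.
V_B = V_A × 0.5074 = 2.948 V.

V_B ≈ 2.95 V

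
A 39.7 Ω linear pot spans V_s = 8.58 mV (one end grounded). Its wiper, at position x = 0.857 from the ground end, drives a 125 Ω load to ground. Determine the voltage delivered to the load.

Split the track: R_lower = x·R_p = 34.02 Ω, R_upper = (1−x)·R_p = 5.677 Ω.
(x·R_p) ‖ R_L = 26.74 Ω.
Loaded-divider output: V_out = 8.58 × 0.8249 = 7.078 mV.

V_out ≈ 7.08 mV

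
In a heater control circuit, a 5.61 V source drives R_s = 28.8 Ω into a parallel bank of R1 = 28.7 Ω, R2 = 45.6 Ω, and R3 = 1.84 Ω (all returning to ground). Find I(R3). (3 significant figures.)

I ≈ 0.167 A

Equivalent of the parallel group: R_p = 1.666 Ω.
V_A by voltage divider: V_A = 5.61 × 1.666/(28.8 + 1.666) = 0.3068 V.
I(R3) = V_A / R3 = 0.3068/1.84 = 0.1667 A.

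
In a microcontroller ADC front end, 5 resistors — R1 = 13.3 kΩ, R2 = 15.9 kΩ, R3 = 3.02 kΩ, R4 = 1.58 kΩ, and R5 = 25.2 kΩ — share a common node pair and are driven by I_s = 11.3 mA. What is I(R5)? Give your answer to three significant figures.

I ≈ 0.393 mA

Conductances: ΣG = 1/13.3 + 1/15.9 + 1/3.02 + 1/1.58 + 1/25.2 = 1.142 (1/kΩ).
By the current-divider rule, I = I_s · G_k/ΣG = 11.3 × 0.03475 = 0.3927 mA.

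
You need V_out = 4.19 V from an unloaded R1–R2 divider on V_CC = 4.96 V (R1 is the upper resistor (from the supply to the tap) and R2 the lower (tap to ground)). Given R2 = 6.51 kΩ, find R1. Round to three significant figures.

R1 ≈ 1.20 kΩ

Required fraction k = V_out/V_CC = 0.8448.
Rearranging, R1 = R2·(1−k)/k = 6.51 × 0.1838 = 1.196 kΩ.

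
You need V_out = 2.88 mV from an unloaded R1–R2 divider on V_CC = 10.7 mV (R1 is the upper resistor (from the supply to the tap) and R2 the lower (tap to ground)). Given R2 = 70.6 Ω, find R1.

Required fraction k = V_out/V_CC = 0.2692.
R1 = R2·(1/k − 1) = 70.6 × 2.715 = 191.7 Ω.

R1 ≈ 192 Ω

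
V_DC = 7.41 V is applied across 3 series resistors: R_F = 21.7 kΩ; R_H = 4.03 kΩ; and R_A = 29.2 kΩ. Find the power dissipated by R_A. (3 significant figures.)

P ≈ 0.531 mW

The common current is I = 7.41/54.93 = 0.1349 mA.
P = I²R = 0.01820 × 29.2 = 0.5314 mW.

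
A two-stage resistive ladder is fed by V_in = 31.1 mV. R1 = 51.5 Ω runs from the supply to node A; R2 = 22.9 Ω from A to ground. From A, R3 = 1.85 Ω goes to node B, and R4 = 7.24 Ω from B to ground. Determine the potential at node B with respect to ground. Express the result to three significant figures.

Node A sees R2 in parallel with the series input of stage 2, R3 + R4 = 9.090 Ω.
R2 ‖ (R3+R4) = 6.507 Ω.
So V_A = 31.1 × 0.1122 = 3.489 mV.
Then the unloaded second divider: V_B = V_A × R4/(R3+R4) = 3.489 × 0.7965 = 2.779 mV.

V_B ≈ 2.78 mV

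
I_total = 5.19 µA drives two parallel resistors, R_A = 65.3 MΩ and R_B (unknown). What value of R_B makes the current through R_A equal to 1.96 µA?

In a two-way split, I_A/I_total = R_B/(R_A + R_B).
1.96/5.19 = R_B/(R_A + R_B) → R_B = R_A · (0.3776)/(1 − 0.3776) = 65.3 × 0.6068 = 39.62 MΩ.

R_B ≈ 39.6 MΩ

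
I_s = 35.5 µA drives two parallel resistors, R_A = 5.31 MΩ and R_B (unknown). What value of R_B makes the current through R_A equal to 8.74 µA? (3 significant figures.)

R_B ≈ 1.73 MΩ

Two-branch current divider: I_A = I_s · R_B/(R_A + R_B).
With f = 0.2462, R_B = R_A · f/(1−f) = 5.31 × 0.3266 = 1.734 MΩ.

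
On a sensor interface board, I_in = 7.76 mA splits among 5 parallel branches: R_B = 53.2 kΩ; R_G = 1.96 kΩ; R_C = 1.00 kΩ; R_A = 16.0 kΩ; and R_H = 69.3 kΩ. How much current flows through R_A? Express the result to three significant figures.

Total conductance ΣG = 1/53.2 + 1/1.96 + 1/1.00 + 1/16.0 + 1/69.3 = 1.606 (units of 1/kΩ).
Current divider: I(R_A) = I_in · G_k/ΣG = 7.76 × (0.06250/1.606) = 7.76 × 0.03892 = 0.3020 mA.

I ≈ 0.302 mA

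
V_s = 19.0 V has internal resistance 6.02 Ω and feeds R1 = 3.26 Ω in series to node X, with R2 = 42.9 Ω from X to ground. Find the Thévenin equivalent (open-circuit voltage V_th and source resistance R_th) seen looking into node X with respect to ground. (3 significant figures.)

R1' = 6.02 + 3.26 = 9.280 Ω (source resistance + R1).
With X open, the divider is unloaded: V_th = 19.0 × 42.9/52.18 = 15.62 V.
Zeroing V_s shorts the top of R1' to ground, so R_th = R1' ‖ R2 = 7.630 Ω.

V_th ≈ 15.6 V, R_th ≈ 7.63 Ω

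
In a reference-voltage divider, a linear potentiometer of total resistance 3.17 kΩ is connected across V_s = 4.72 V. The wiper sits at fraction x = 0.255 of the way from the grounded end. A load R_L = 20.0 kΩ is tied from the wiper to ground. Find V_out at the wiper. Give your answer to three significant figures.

The pot divides into 2.362 kΩ above the wiper and 0.8084 kΩ below.
(x·R_p) ‖ R_L = 0.7769 kΩ.
V_out = 4.72 × 0.7769/(2.362 + 0.7769) = 1.168 V.
(Unloaded: V_out = x·V_s = 1.20 V.)

V_out ≈ 1.17 V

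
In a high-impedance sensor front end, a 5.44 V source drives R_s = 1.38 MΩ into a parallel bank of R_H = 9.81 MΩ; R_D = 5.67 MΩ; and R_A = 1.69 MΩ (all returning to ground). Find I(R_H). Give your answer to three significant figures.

I ≈ 0.252 µA

Equivalent of the parallel group: R_p = 1.149 MΩ.
Node voltage V_A = V_supply · R_p/(R_s + R_p) = 5.44 × 0.4544 = 2.472 V.
I(R_H) = V_A / R_H = 2.472/9.81 = 0.2520 µA.
(Equivalently: I_total = 2.151 µA, then current-divider fraction G_k/ΣG = 0.1172.)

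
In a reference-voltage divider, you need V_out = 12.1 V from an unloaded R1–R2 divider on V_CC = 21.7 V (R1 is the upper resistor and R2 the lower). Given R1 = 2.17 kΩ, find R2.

The divider ratio is R2/(R1+R2) = 12.1/21.7 = 0.5576.
So R2 = R1 · V_out/(V_CC − V_out) = 2.17 × 12.1/(21.7 − 12.1) = 2.17 × 1.260 = 2.735 kΩ.

R2 ≈ 2.74 kΩ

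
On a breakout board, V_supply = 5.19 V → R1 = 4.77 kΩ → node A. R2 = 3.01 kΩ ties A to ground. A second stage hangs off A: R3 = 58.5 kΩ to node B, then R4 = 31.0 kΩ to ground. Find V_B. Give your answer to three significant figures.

V_B ≈ 0.681 V

Node A sees R2 in parallel with the series input of stage 2, R3 + R4 = 89.50 kΩ.
Effective lower resistance at A: R2 ‖ 89.50 = 2.912 kΩ.
So V_A = 5.19 × 0.3791 = 1.967 V.
V_B = V_A × 0.3464 = 0.6814 V.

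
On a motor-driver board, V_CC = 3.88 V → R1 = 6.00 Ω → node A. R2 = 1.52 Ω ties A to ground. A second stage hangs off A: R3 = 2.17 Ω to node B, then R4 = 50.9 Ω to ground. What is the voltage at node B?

The second stage (R3 + R4 = 53.07 Ω) loads node A in parallel with R2.
R2 ‖ (R3+R4) = 1.478 Ω.
First divider: V_A = V_CC · 1.478/(6.00 + 1.478) = 0.7667 V.
Then the unloaded second divider: V_B = V_A × R4/(R3+R4) = 0.7667 × 0.9591 = 0.7354 V.

V_B ≈ 0.735 V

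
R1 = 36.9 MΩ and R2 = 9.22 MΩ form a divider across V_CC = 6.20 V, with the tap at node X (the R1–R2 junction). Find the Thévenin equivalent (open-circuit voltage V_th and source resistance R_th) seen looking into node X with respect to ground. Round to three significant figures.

With X open, the divider is unloaded: V_th = 6.20 × 9.22/46.12 = 1.239 V.
With V_CC suppressed (replaced by a short), R_th = R1 ‖ R2 = (36.90 × 9.22)/(36.90 + 9.22) = 7.377 MΩ.

V_th ≈ 1.24 V, R_th ≈ 7.38 MΩ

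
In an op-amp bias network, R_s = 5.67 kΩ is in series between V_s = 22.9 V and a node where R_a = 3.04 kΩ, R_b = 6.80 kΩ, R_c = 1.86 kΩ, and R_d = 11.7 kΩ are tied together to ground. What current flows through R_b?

Combine the parallel branches: R_p = (1/3.04 + 1/6.80 + 1/1.86 + 1/11.7)⁻¹ = 0.9098 kΩ.
V_A by voltage divider: V_A = 22.9 × 0.9098/(5.67 + 0.9098) = 3.167 V.
Branch current I = V_A/R_b = 3.167/6.80 = 0.4657 mA.

I ≈ 0.466 mA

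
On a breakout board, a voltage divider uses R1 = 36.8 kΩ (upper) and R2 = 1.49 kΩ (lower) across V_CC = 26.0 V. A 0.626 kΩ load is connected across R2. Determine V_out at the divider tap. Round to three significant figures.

V_out ≈ 0.308 V

First combine the lower leg with the load: R2 ‖ R_L = 0.4408 kΩ.
Now apply the divider: V_out = 26.0 × 0.01184 = 0.3078 V.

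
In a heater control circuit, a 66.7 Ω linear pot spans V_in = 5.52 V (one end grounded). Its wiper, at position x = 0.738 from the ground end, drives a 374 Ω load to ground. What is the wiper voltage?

V_out ≈ 3.94 V

Split the track: R_lower = x·R_p = 49.22 Ω, R_upper = (1−x)·R_p = 17.48 Ω.
R_L loads the lower segment: effective lower R = 43.50 Ω.
Then V_out = V_in · 43.50/(17.48 + 43.50) = 3.938 V.
(Unloaded: V_out = x·V_in = 4.07 V.)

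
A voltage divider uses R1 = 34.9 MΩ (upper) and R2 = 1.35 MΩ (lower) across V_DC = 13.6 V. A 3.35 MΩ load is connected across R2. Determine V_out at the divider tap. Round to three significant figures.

The load sits in parallel with R2, giving an effective lower resistance R2' = R2·R_L/(R2+R_L) = 0.9622 MΩ.
Voltage divider with the loaded lower leg: V_out = 13.6 × 0.9622/(34.9 + 0.9622) = 13.6 × 0.02683 = 0.3649 V.
(Unloaded it would be 0.506 V; the load pulls it down.)

V_out ≈ 0.365 V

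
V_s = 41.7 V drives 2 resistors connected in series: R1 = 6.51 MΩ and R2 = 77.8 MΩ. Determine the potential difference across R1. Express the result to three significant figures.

V ≈ 3.22 V

Total series resistance ΣR = 6.51 + 77.8 = 84.31 MΩ.
Voltage divider: V = V_s · (6.510 / 84.31) = 41.7 × 0.07722 = 3.220 V.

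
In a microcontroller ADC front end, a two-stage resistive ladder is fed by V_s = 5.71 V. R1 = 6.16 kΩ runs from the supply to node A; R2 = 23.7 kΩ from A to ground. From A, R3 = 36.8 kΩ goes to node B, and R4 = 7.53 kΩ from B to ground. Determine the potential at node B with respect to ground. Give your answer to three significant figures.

V_B ≈ 0.693 V

Looking into the second stage from A: R3 + R4 = 44.33 kΩ appears in parallel with R2.
Effective lower resistance at A: R2 ‖ 44.33 = 15.44 kΩ.
V_A = 5.71 × 15.44/(6.16 + 15.44) = 4.082 V.
Then the unloaded second divider: V_B = V_A × R4/(R3+R4) = 4.082 × 0.1699 = 0.6934 V.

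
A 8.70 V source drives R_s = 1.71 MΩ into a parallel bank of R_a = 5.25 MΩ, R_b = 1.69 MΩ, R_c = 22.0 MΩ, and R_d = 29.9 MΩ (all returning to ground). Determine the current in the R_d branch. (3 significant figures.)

Parallel bank: R_p = 1/(1/5.25 + 1/1.69 + 1/22.0 + 1/29.9) = 1.161 MΩ.
Node voltage V_A = V_s · R_p/(R_s + R_p) = 8.70 × 0.4045 = 3.519 V.
I(R_d) = V_A / R_d = 3.519/29.9 = 0.1177 µA.
(Equivalently: I_total = 3.030 µA, then current-divider fraction G_k/ΣG = 0.03884.)

I ≈ 0.118 µA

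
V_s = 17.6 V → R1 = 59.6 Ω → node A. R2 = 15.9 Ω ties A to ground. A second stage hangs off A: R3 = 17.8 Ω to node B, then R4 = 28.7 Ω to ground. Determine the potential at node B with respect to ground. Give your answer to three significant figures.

Looking into the second stage from A: R3 + R4 = 46.50 Ω appears in parallel with R2.
R2 ‖ (R3+R4) = 11.85 Ω.
So V_A = 17.6 × 0.1658 = 2.919 V.
V_B = V_A × 0.6172 = 1.801 V.

V_B ≈ 1.80 V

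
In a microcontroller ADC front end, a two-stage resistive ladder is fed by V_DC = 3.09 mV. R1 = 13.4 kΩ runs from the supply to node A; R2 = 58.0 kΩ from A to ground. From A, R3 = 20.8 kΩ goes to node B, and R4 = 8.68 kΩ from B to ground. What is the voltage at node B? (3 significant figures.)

V_B ≈ 0.540 mV

The second stage (R3 + R4 = 29.48 kΩ) loads node A in parallel with R2.
Effective lower resistance at A: R2 ‖ 29.48 = 19.55 kΩ.
V_A = 3.09 × 19.55/(13.4 + 19.55) = 1.833 mV.
Stage 2 is unloaded, so V_B = V_A · R4/(R3+R4) = 1.833 × 8.68/29.48 = 0.5398 mV.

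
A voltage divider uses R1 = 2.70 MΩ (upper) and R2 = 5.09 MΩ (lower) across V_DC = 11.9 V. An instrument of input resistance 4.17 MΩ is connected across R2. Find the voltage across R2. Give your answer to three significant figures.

First combine the lower leg with the load: R2 ‖ R_L = 2.292 MΩ.
Voltage divider with the loaded lower leg: V_out = 11.9 × 2.292/(2.70 + 2.292) = 11.9 × 0.4592 = 5.464 V.

V_out ≈ 5.46 V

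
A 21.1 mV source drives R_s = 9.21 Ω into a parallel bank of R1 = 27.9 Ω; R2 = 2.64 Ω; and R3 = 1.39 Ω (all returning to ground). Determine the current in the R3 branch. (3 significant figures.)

I ≈ 1.33 mA

Equivalent of the parallel group: R_p = 0.8818 Ω.
Node voltage V_A = V_supply · R_p/(R_s + R_p) = 21.1 × 0.08738 = 1.844 mV.
Branch current I = V_A/R3 = 1.844/1.39 = 1.326 mA.
(Check via current divider: I_total = 2.091 mA; share G_k/ΣG = 0.6344 → same result.)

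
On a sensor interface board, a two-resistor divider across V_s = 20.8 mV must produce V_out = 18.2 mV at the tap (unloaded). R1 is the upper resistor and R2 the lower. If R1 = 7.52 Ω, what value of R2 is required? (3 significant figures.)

Required fraction k = V_out/V_s = 0.8750.
So R2 = R1 · V_out/(V_s − V_out) = 7.52 × 18.2/(20.8 − 18.2) = 7.52 × 7.000 = 52.64 Ω.

R2 ≈ 52.6 Ω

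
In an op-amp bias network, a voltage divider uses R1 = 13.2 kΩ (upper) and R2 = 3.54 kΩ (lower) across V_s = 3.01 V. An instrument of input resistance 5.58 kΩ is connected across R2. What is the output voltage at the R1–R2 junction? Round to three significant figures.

First combine the lower leg with the load: R2 ‖ R_L = 2.166 kΩ.
Voltage divider with the loaded lower leg: V_out = 3.01 × 2.166/(13.2 + 2.166) = 3.01 × 0.1410 = 0.4243 V.
(Unloaded it would be 0.637 V; the load pulls it down.)

V_out ≈ 0.424 V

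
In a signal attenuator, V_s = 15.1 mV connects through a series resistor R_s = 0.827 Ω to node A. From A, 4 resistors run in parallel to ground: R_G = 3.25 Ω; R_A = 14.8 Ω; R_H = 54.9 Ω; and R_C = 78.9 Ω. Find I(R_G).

Parallel bank: R_p = 1/(1/3.25 + 1/14.8 + 1/54.9 + 1/78.9) = 2.462 Ω.
V_A = 15.1 × 2.462/3.289 = 11.30 mV.
I(R_G) = V_A / R_G = 11.30/3.25 = 3.478 mA.
(Check via current divider: I_total = 4.591 mA; share G_k/ΣG = 0.7576 → same result.)

I ≈ 3.48 mA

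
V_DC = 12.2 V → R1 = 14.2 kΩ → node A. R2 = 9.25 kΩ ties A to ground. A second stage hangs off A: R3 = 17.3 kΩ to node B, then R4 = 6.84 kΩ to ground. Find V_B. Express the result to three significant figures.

Node A sees R2 in parallel with the series input of stage 2, R3 + R4 = 24.14 kΩ.
Effective lower resistance at A: R2 ‖ 24.14 = 6.687 kΩ.
First divider: V_A = V_DC · 6.687/(14.2 + 6.687) = 3.906 V.
V_B = V_A × 0.2833 = 1.107 V.

V_B ≈ 1.11 V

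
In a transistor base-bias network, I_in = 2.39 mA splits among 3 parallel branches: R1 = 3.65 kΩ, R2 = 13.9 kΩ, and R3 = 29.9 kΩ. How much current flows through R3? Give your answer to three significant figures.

ΣG = 1/3.65 + 1/13.9 + 1/29.9 = 0.3794.
Current divider: I(R3) = I_in · G_k/ΣG = 2.39 × (0.03344/0.3794) = 2.39 × 0.08816 = 0.2107 mA.

I ≈ 0.211 mA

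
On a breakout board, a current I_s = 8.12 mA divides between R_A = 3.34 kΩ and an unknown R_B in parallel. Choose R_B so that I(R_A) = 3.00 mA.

R_B ≈ 1.96 kΩ

In a two-way split, I_A/I_s = R_B/(R_A + R_B).
With f = 0.3695, R_B = R_A · f/(1−f) = 3.34 × 0.5859 = 1.957 kΩ.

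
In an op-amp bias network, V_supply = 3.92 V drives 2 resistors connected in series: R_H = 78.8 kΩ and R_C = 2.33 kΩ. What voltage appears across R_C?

V ≈ 0.113 V

Series total: ΣR = 78.8 + 2.33 = 81.13 kΩ.
Voltage divider: V = V_supply · (2.330 / 81.13) = 3.92 × 0.02872 = 0.1126 V.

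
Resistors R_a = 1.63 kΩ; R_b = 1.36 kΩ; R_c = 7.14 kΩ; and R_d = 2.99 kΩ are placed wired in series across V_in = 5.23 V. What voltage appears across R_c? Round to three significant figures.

V ≈ 2.85 V

Total series resistance ΣR = 1.63 + 1.36 + 7.14 + 2.99 = 13.12 kΩ.
Voltage divider: V = V_in · (7.140 / 13.12) = 5.23 × 0.5442 = 2.846 V.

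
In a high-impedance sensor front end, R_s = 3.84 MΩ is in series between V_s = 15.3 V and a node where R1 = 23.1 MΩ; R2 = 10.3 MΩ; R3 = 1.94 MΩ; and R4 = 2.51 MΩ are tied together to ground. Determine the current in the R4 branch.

I ≈ 1.21 µA

Combine the parallel branches: R_p = (1/23.1 + 1/10.3 + 1/1.94 + 1/2.51)⁻¹ = 0.9485 MΩ.
Node voltage V_A = V_s · R_p/(R_s + R_p) = 15.3 × 0.1981 = 3.031 V.
Branch current I = V_A/R4 = 3.031/2.51 = 1.207 µA.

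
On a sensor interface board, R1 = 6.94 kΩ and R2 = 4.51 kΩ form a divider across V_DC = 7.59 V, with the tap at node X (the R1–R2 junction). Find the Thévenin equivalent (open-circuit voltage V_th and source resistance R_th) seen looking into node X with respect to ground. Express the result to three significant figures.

V_th ≈ 2.99 V, R_th ≈ 2.73 kΩ

Open-circuit (no load on X): V_th = V_DC · R2/(R1 + R2) = 7.59 × 4.51/(6.940 + 4.51) = 2.990 V.
Looking into X with the source shorted: R_th = R1·R2/(R1+R2) = 6.940 × 4.51/11.45 = 2.734 kΩ.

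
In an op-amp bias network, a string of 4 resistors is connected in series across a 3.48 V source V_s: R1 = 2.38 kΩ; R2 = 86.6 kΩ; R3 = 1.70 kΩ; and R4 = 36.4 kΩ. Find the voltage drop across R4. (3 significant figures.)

V ≈ 0.997 V

Total series resistance ΣR = 2.38 + 86.6 + 1.70 + 36.4 = 127.1 kΩ.
Voltage divider: V = V_s · (36.40 / 127.1) = 3.48 × 0.2864 = 0.9968 V.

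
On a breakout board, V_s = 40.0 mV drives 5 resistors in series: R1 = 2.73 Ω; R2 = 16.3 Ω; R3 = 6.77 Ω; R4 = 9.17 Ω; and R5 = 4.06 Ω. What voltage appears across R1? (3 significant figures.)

Series total: ΣR = 2.73 + 16.3 + 6.77 + 9.17 + 4.06 = 39.03 Ω.
V = V_s · R/ΣR = 40.0 × 0.06995 = 2.798 mV.

V ≈ 2.80 mV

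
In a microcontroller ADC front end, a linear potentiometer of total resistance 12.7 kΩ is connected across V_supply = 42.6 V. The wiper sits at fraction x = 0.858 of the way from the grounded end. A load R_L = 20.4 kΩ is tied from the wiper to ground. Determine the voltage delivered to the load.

V_out ≈ 34.0 V

Lower segment x·R_p = 10.90 kΩ; upper segment (1−x)·R_p = 1.803 kΩ.
R_L loads the lower segment: effective lower R = 7.103 kΩ.
Loaded-divider output: V_out = 42.6 × 0.7975 = 33.97 V.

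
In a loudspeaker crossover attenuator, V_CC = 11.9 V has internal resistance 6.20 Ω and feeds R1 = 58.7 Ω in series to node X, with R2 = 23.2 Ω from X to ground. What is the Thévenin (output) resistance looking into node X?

R1' = 6.20 + 58.7 = 64.90 Ω (source resistance + R1).
With V_CC suppressed (replaced by a short), R_th = R1' ‖ R2 = (64.90 × 23.2)/(64.90 + 23.2) = 17.09 Ω.

R_th ≈ 17.1 Ω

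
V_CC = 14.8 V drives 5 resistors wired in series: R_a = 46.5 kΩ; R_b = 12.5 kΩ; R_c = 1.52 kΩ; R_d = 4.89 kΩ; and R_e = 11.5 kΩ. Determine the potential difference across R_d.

Series total: ΣR = 46.5 + 12.5 + 1.52 + 4.89 + 11.5 = 76.91 kΩ.
Voltage divider: V = V_CC · (4.890 / 76.91) = 14.8 × 0.06358 = 0.9410 V.

V ≈ 0.941 V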